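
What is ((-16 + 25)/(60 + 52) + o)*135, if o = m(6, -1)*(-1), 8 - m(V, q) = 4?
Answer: -59265/112 ≈ -529.15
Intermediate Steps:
m(V, q) = 4 (m(V, q) = 8 - 1*4 = 8 - 4 = 4)
o = -4 (o = 4*(-1) = -4)
((-16 + 25)/(60 + 52) + o)*135 = ((-16 + 25)/(60 + 52) - 4)*135 = (9/112 - 4)*135 = -439/112*135 = -59265/112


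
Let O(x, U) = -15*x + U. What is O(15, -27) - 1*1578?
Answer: -1830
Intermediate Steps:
O(x, U) = U - 15*x
O(15, -27) - 1*1578 = (-27 - 15*15) - 1*1578 = (-27 - 225) - 1578 = -252 - 1578 = -1830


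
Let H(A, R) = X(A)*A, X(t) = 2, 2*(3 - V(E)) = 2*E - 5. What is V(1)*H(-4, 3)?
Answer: -36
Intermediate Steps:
V(E) = 11/2 - E (V(E) = 3 - (2*E - 5)/2 = 3 - (-5 + 2*E)/2 = 3 + (5/2 - E) = 11/2 - E)
H(A, R) = 2*A
V(1)*H(-4, 3) = (11/2 - 1*1)*(2*(-4)) = (11/2 - 1)*(-8) = (9/2)*(-8) = -36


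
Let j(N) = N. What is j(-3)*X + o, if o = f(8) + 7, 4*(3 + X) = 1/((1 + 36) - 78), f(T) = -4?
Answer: 1971/164 ≈ 12.018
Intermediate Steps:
X = -493/164 (X = -3 + 1/(4*((1 + 36) - 78)) = -3 + 1/(4*(37 - 78)) = -3 + (¼)/(-41) = -3 + (¼)*(-1/41) = -3 - 1/164 = -493/164 ≈ -3.0061)
o = 3 (o = -4 + 7 = 3)
j(-3)*X + o = -3*(-493/164) + 3 = 1479/164 + 3 = 1971/164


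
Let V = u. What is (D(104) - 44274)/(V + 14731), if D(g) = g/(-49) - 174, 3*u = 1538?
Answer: -6534168/2240819 ≈ -2.9160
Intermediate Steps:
u = 1538/3 (u = (⅓)*1538 = 1538/3 ≈ 512.67)
V = 1538/3 ≈ 512.67
D(g) = -174 - g/49 (D(g) = -g/49 - 174 = -174 - g/49)
(D(104) - 44274)/(V + 14731) = ((-174 - 1/49*104) - 44274)/(1538/3 + 14731) = ((-174 - 104/49) - 44274)/(45731/3) = (-8630/49 - 44274)*(3/45731) = -2178056/49*3/45731 = -6534168/2240819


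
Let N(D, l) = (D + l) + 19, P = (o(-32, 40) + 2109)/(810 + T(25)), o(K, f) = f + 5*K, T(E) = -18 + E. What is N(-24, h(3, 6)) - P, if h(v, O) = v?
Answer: -3623/817 ≈ -4.4345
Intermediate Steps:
P = 1989/817 (P = ((40 + 5*(-32)) + 2109)/(810 + (-18 + 25)) = ((40 - 160) + 2109)/(810 + 7) = (-120 + 2109)/817 = 1989*(1/817) = 1989/817 ≈ 2.4345)
N(D, l) = 19 + D + l
N(-24, h(3, 6)) - P = (19 - 24 + 3) - 1*1989/817 = -2 - 1989/817 = -3623/817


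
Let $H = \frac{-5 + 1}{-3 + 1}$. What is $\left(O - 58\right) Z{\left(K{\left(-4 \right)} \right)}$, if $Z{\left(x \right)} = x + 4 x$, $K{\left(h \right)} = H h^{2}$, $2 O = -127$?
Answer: $-19440$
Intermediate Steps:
$O = - \frac{127}{2}$ ($O = \frac{1}{2} \left(-127\right) = - \frac{127}{2} \approx -63.5$)
$H = 2$ ($H = - \frac{4}{-2} = \left(-4\right) \left(- \frac{1}{2}\right) = 2$)
$K{\left(h \right)} = 2 h^{2}$
$Z{\left(x \right)} = 5 x$
$\left(O - 58\right) Z{\left(K{\left(-4 \right)} \right)} = \left(- \frac{127}{2} - 58\right) 5 \cdot 2 \left(-4\right)^{2} = - \frac{243 \cdot 5 \cdot 2 \cdot 16}{2} = - \frac{243 \cdot 5 \cdot 32}{2} = \left(- \frac{243}{2}\right) 160 = -19440$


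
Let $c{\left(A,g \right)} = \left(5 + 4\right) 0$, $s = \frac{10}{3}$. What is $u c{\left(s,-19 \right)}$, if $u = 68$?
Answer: $0$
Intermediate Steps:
$s = \frac{10}{3}$ ($s = 10 \cdot \frac{1}{3} = \frac{10}{3} \approx 3.3333$)
$c{\left(A,g \right)} = 0$ ($c{\left(A,g \right)} = 9 \cdot 0 = 0$)
$u c{\left(s,-19 \right)} = 68 \cdot 0 = 0$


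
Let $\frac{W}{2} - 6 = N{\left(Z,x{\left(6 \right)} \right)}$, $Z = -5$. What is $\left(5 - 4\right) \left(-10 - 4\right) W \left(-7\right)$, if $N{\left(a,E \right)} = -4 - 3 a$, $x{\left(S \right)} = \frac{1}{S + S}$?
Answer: $3332$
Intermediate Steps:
$x{\left(S \right)} = \frac{1}{2 S}$
$W = 34$ ($W = 12 + 2 \left(-4 - -15\right) = 12 + 2 \left(-4 + 15\right) = 12 + 2 \cdot 11 = 12 + 22 = 34$)
$\left(5 - 4\right) \left(-10 - 4\right) W \left(-7\right) = \left(5 - 4\right) \left(-10 - 4\right) 34 \left(-7\right) = 1 \left(-14\right) 34 \left(-7\right) = \left(-14\right) 34 \left(-7\right) = \left(-476\right) \left(-7\right) = 3332$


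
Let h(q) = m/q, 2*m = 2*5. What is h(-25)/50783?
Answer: -1/253915 ≈ -3.9383e-6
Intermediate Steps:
m = 5 (m = (2*5)/2 = (½)*10 = 5)
h(q) = 5/q
h(-25)/50783 = (5/(-25))/50783 = (5*(-1/25))*(1/50783) = -⅕*1/50783 = -1/253915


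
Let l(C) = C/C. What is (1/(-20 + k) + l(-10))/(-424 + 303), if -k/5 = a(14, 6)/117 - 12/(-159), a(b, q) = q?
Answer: -40583/5160650 ≈ -0.0078639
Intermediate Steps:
l(C) = 1
k = -1310/2067 (k = -5*(6/117 - 12/(-159)) = -5*(6*(1/117) - 12*(-1/159)) = -5*(2/39 + 4/53) = -5*262/2067 = -1310/2067 ≈ -0.63377)
(1/(-20 + k) + l(-10))/(-424 + 303) = (1/(-20 - 1310/2067) + 1)/(-424 + 303) = (1/(-42650/2067) + 1)/(-121) = (-2067/42650 + 1)*(-1/121) = (40583/42650)*(-1/121) = -40583/5160650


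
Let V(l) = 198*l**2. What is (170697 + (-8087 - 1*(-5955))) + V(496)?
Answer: 48879733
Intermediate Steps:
(170697 + (-8087 - 1*(-5955))) + V(496) = (170697 + (-8087 - 1*(-5955))) + 198*496**2 = (170697 + (-8087 + 5955)) + 198*246016 = (170697 - 2132) + 48711168 = 168565 + 48711168 = 48879733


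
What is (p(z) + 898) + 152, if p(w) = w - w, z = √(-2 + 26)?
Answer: 1050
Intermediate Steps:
z = 2*√6 (z = √24 = 2*√6 ≈ 4.8990)
p(w) = 0
(p(z) + 898) + 152 = (0 + 898) + 152 = 898 + 152 = 1050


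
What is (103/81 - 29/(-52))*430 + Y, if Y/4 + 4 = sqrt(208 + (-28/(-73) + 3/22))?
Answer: 1622879/2106 + 2*sqrt(537822098)/803 ≈ 828.36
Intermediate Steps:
Y = -16 + 2*sqrt(537822098)/803 (Y = -16 + 4*sqrt(208 + (-28/(-73) + 3/22)) = -16 + 4*sqrt(208 + (-28*(-1/73) + 3*(1/22))) = -16 + 4*sqrt(208 + (28/73 + 3/22)) = -16 + 4*sqrt(208 + 835/1606) = -16 + 4*sqrt(334883/1606) = -16 + 4*(sqrt(537822098)/1606) = -16 + 2*sqrt(537822098)/803 ≈ 41.761)
(103/81 - 29/(-52))*430 + Y = (103/81 - 29/(-52))*430 + (-16 + 2*sqrt(537822098)/803) = (103*(1/81) - 29*(-1/52))*430 + (-16 + 2*sqrt(537822098)/803) = (103/81 + 29/52)*430 + (-16 + 2*sqrt(537822098)/803) = (7705/4212)*430 + (-16 + 2*sqrt(537822098)/803) = 1656575/2106 + (-16 + 2*sqrt(537822098)/803) = 1622879/2106 + 2*sqrt(537822098)/803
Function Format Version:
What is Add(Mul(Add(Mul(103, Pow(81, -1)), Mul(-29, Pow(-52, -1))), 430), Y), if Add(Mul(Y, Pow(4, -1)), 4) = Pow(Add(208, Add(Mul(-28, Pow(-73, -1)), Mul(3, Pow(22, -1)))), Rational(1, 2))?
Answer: Add(Rational(1622879, 2106), Mul(Rational(2, 803), Pow(537822098, Rational(1, 2)))) ≈ 828.36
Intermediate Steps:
Y = Add(-16, Mul(Rational(2, 803), Pow(537822098, Rational(1, 2)))) (Y = Add(-16, Mul(4, Pow(Add(208, Add(Mul(-28, Pow(-73, -1)), Mul(3, Pow(22, -1)))), Rational(1, 2)))) = Add(-16, Mul(4, Pow(Add(208, Add(Mul(-28, Rational(-1, 73)), Mul(3, Rational(1, 22)))), Rational(1, 2)))) = Add(-16, Mul(4, Pow(Add(208, Add(Rational(28, 73), Rational(3, 22))), Rational(1, 2)))) = Add(-16, Mul(4, Pow(Add(208, Rational(835, 1606)), Rational(1, 2)))) = Add(-16, Mul(4, Pow(Rational(334883, 1606), Rational(1, 2)))) = Add(-16, Mul(4, Mul(Rational(1, 1606), Pow(537822098, Rational(1, 2))))) = Add(-16, Mul(Rational(2, 803), Pow(537822098, Rational(1, 2)))) ≈ 41.761)
Add(Mul(Add(Mul(103, Pow(81, -1)), Mul(-29, Pow(-52, -1))), 430), Y) = Add(Mul(Add(Mul(103, Pow(81, -1)), Mul(-29, Pow(-52, -1))), 430), Add(-16, Mul(Rational(2, 803), Pow(537822098, Rational(1, 2))))) = Add(Mul(Add(Mul(103, Rational(1, 81)), Mul(-29, Rational(-1, 52))), 430), Add(-16, Mul(Rational(2, 803), Pow(537822098, Rational(1, 2))))) = Add(Mul(Add(Rational(103, 81), Rational(29, 52)), 430), Add(-16, Mul(Rational(2, 803), Pow(537822098, Rational(1, 2))))) = Add(Mul(Rational(7705, 4212), 430), Add(-16, Mul(Rational(2, 803), Pow(537822098, Rational(1, 2))))) = Add(Rational(1656575, 2106), Add(-16, Mul(Rational(2, 803), Pow(537822098, Rational(1, 2))))) = Add(Rational(1622879, 2106), Mul(Rational(2, 803), Pow(537822098, Rational(1, 2))))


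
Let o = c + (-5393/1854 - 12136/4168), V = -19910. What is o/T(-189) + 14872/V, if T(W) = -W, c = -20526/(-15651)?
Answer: -221467368743329/287314416811170 ≈ -0.77082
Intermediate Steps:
c = 6842/5217 (c = -20526*(-1/15651) = 6842/5217 ≈ 1.3115)
o = -7574155793/1679759226 (o = 6842/5217 + (-5393/1854 - 12136/4168) = 6842/5217 + (-5393*1/1854 - 12136*1/4168) = 6842/5217 + (-5393/1854 - 1517/521) = 6842/5217 - 5622271/965934 = -7574155793/1679759226 ≈ -4.5091)
o/T(-189) + 14872/V = -7574155793/(1679759226*((-1*(-189)))) + 14872/(-19910) = -7574155793/1679759226/189 + 14872*(-1/19910) = -7574155793/1679759226*1/189 - 676/905 = -7574155793/317474493714 - 676/905 = -221467368743329/287314416811170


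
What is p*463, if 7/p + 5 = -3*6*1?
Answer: -3241/23 ≈ -140.91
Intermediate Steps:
p = -7/23 (p = 7/(-5 - 3*6*1) = 7/(-5 - 18*1) = 7/(-5 - 18) = 7/(-23) = 7*(-1/23) = -7/23 ≈ -0.30435)
p*463 = -7/23*463 = -3241/23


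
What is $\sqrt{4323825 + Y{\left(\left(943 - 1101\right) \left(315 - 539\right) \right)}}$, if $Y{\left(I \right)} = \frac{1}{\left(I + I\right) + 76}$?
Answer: $\frac{\sqrt{5427632232760215}}{35430} \approx 2079.4$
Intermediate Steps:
$Y{\left(I \right)} = \frac{1}{76 + 2 I}$ ($Y{\left(I \right)} = \frac{1}{2 I + 76} = \frac{1}{76 + 2 I}$)
$\sqrt{4323825 + Y{\left(\left(943 - 1101\right) \left(315 - 539\right) \right)}} = \sqrt{4323825 + \frac{1}{2 \left(38 + \left(943 - 1101\right) \left(315 - 539\right)\right)}} = \sqrt{4323825 + \frac{1}{2 \left(38 - -35392\right)}} = \sqrt{4323825 + \frac{1}{2 \left(38 + 35392\right)}} = \sqrt{4323825 + \frac{1}{2 \cdot 35430}} = \sqrt{4323825 + \frac{1}{2} \cdot \frac{1}{35430}} = \sqrt{4323825 + \frac{1}{70860}} = \sqrt{\frac{306386239501}{70860}} = \frac{\sqrt{5427632232760215}}{35430}$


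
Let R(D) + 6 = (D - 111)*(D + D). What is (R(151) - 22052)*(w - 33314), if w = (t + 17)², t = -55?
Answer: 317998860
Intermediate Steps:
R(D) = -6 + 2*D*(-111 + D) (R(D) = -6 + (D - 111)*(D + D) = -6 + (-111 + D)*(2*D) = -6 + 2*D*(-111 + D))
w = 1444 (w = (-55 + 17)² = (-38)² = 1444)
(R(151) - 22052)*(w - 33314) = ((-6 - 222*151 + 2*151²) - 22052)*(1444 - 33314) = ((-6 - 33522 + 2*22801) - 22052)*(-31870) = ((-6 - 33522 + 45602) - 22052)*(-31870) = (12074 - 22052)*(-31870) = -9978*(-31870) = 317998860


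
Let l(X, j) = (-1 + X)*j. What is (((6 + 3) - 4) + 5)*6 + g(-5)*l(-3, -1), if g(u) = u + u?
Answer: 20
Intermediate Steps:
g(u) = 2*u
l(X, j) = j*(-1 + X)
(((6 + 3) - 4) + 5)*6 + g(-5)*l(-3, -1) = (((6 + 3) - 4) + 5)*6 + (2*(-5))*(-(-1 - 3)) = ((9 - 4) + 5)*6 - (-10)*(-4) = (5 + 5)*6 - 10*4 = 10*6 - 40 = 60 - 40 = 20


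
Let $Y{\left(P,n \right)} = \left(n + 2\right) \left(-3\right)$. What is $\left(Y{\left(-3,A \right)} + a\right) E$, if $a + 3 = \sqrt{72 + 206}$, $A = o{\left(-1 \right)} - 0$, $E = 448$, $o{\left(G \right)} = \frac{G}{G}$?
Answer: $-5376 + 448 \sqrt{278} \approx 2093.7$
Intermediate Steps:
$o{\left(G \right)} = 1$
$A = 1$ ($A = 1 - 0 = 1 + 0 = 1$)
$a = -3 + \sqrt{278}$ ($a = -3 + \sqrt{72 + 206} = -3 + \sqrt{278} \approx 13.673$)
$Y{\left(P,n \right)} = -6 - 3 n$ ($Y{\left(P,n \right)} = \left(2 + n\right) \left(-3\right) = -6 - 3 n$)
$\left(Y{\left(-3,A \right)} + a\right) E = \left(\left(-6 - 3\right) - \left(3 - \sqrt{278}\right)\right) 448 = \left(-9 - \left(3 - \sqrt{278}\right)\right) 448 = \left(-12 + \sqrt{278}\right) 448 = -5376 + 448 \sqrt{278}$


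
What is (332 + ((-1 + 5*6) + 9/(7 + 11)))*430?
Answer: 155445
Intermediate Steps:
(332 + ((-1 + 5*6) + 9/(7 + 11)))*430 = (332 + ((-1 + 30) + 9/18))*430 = (332 + (29 + (1/18)*9))*430 = (332 + (29 + 1/2))*430 = (332 + 59/2)*430 = (723/2)*430 = 155445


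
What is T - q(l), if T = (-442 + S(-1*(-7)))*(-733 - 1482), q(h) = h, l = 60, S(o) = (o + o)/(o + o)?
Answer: 976755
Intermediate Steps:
S(o) = 1 (S(o) = (2*o)/((2*o)) = (2*o)*(1/(2*o)) = 1)
T = 976815 (T = (-442 + 1)*(-733 - 1482) = -441*(-2215) = 976815)
T - q(l) = 976815 - 1*60 = 976815 - 60 = 976755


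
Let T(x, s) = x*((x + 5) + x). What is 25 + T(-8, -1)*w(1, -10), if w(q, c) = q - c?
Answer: 993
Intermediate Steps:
T(x, s) = x*(5 + 2*x) (T(x, s) = x*((5 + x) + x) = x*(5 + 2*x))
25 + T(-8, -1)*w(1, -10) = 25 + (-8*(5 + 2*(-8)))*(1 - 1*(-10)) = 25 + (-8*(5 - 16))*(1 + 10) = 25 - 8*(-11)*11 = 25 + 88*11 = 25 + 968 = 993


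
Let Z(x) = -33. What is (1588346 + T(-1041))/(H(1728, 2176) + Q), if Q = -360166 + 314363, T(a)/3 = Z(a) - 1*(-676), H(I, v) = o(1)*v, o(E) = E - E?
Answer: -1590275/45803 ≈ -34.720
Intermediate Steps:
o(E) = 0
H(I, v) = 0 (H(I, v) = 0*v = 0)
T(a) = 1929 (T(a) = 3*(-33 - 1*(-676)) = 3*(-33 + 676) = 3*643 = 1929)
Q = -45803
(1588346 + T(-1041))/(H(1728, 2176) + Q) = (1588346 + 1929)/(0 - 45803) = 1590275/(-45803) = 1590275*(-1/45803) = -1590275/45803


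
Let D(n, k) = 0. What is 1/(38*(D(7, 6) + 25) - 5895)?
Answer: -1/4945 ≈ -0.00020222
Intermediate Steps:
1/(38*(D(7, 6) + 25) - 5895) = 1/(38*(0 + 25) - 5895) = 1/(38*25 - 5895) = 1/(950 - 5895) = 1/(-4945) = -1/4945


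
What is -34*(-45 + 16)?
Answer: 986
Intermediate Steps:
-34*(-45 + 16) = -34*(-29) = 986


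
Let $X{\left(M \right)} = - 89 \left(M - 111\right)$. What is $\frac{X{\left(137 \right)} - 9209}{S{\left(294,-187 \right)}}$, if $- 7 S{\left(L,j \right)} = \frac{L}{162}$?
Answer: $\frac{311121}{7} \approx 44446.0$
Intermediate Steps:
$X{\left(M \right)} = 9879 - 89 M$ ($X{\left(M \right)} = - 89 \left(-111 + M\right) = 9879 - 89 M$)
$S{\left(L,j \right)} = - \frac{L}{1134}$ ($S{\left(L,j \right)} = - \frac{L \frac{1}{162}}{7} = - \frac{\frac{1}{162} L}{7} = - \frac{L}{1134}$)
$\frac{X{\left(137 \right)} - 9209}{S{\left(294,-187 \right)}} = \frac{\left(9879 - 12193\right) - 9209}{\left(- \frac{1}{1134}\right) 294} = \frac{\left(9879 - 12193\right) - 9209}{- \frac{7}{27}} = \left(-2314 - 9209\right) \left(- \frac{27}{7}\right) = \left(-11523\right) \left(- \frac{27}{7}\right) = \frac{311121}{7}$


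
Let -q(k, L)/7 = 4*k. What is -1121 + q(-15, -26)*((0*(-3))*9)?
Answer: -1121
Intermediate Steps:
q(k, L) = -28*k
-1121 + q(-15, -26)*((0*(-3))*9) = -1121 + (-28*(-15))*((0*(-3))*9) = -1121 + 420*(0*9) = -1121 + 420*0 = -1121 + 0 = -1121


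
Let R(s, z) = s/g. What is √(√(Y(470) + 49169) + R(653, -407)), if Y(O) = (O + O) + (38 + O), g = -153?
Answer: √(-11101 + 18207*√1033)/51 ≈ 14.856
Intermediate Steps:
R(s, z) = -s/153 (R(s, z) = s/(-153) = s*(-1/153) = -s/153)
Y(O) = 38 + 3*O (Y(O) = 2*O + (38 + O) = 38 + 3*O)
√(√(Y(470) + 49169) + R(653, -407)) = √(√((38 + 3*470) + 49169) - 1/153*653) = √(√((38 + 1410) + 49169) - 653/153) = √(√(1448 + 49169) - 653/153) = √(√50617 - 653/153) = √(7*√1033 - 653/153) = √(-653/153 + 7*√1033)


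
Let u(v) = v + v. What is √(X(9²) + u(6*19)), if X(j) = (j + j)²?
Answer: 2*√6618 ≈ 162.70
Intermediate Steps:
X(j) = 4*j² (X(j) = (2*j)² = 4*j²)
u(v) = 2*v
√(X(9²) + u(6*19)) = √(4*(9²)² + 2*(6*19)) = √(4*81² + 2*114) = √(4*6561 + 228) = √(26244 + 228) = √26472 = 2*√6618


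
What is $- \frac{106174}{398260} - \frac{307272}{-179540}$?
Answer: $\frac{2582791669}{1787590010} \approx 1.4448$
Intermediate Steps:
$- \frac{106174}{398260} - \frac{307272}{-179540} = \left(-106174\right) \frac{1}{398260} - - \frac{76818}{44885} = - \frac{53087}{199130} + \frac{76818}{44885} = \frac{2582791669}{1787590010}$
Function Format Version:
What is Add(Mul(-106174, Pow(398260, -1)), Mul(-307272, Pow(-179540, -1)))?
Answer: Rational(2582791669, 1787590010) ≈ 1.4448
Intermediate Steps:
Add(Mul(-106174, Pow(398260, -1)), Mul(-307272, Pow(-179540, -1))) = Add(Mul(-106174, Rational(1, 398260)), Mul(-307272, Rational(-1, 179540))) = Add(Rational(-53087, 199130), Rational(76818, 44885)) = Rational(2582791669, 1787590010)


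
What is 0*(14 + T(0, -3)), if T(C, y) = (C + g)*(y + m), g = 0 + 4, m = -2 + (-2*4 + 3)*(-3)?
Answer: 0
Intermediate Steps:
m = 13 (m = -2 + (-8 + 3)*(-3) = -2 - 5*(-3) = -2 + 15 = 13)
g = 4
T(C, y) = (4 + C)*(13 + y) (T(C, y) = (C + 4)*(y + 13) = (4 + C)*(13 + y))
0*(14 + T(0, -3)) = 0*(14 + (52 + 4*(-3) + 13*0 + 0*(-3))) = 0*(14 + (52 - 12 + 0 + 0)) = 0*(14 + 40) = 0*54 = 0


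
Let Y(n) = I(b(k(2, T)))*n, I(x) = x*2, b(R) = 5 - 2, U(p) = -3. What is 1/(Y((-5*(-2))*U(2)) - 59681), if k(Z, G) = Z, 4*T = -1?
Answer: -1/59861 ≈ -1.6705e-5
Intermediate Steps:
T = -¼ (T = (¼)*(-1) = -¼ ≈ -0.25000)
b(R) = 3
I(x) = 2*x
Y(n) = 6*n (Y(n) = (2*3)*n = 6*n)
1/(Y((-5*(-2))*U(2)) - 59681) = 1/(6*(-5*(-2)*(-3)) - 59681) = 1/(6*(10*(-3)) - 59681) = 1/(6*(-30) - 59681) = 1/(-180 - 59681) = 1/(-59861) = -1/59861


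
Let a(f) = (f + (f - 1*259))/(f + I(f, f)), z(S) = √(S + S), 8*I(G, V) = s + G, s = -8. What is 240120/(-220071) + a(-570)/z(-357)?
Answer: -80040/73357 - 2798*I*√714/917133 ≈ -1.0911 - 0.08152*I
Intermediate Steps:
I(G, V) = -1 + G/8 (I(G, V) = (-8 + G)/8 = -1 + G/8)
z(S) = √2*√S (z(S) = √(2*S) = √2*√S)
a(f) = (-259 + 2*f)/(-1 + 9*f/8) (a(f) = (f + (f - 1*259))/(f + (-1 + f/8)) = (f + (f - 259))/(-1 + 9*f/8) = (f + (-259 + f))/(-1 + 9*f/8) = (-259 + 2*f)/(-1 + 9*f/8))
240120/(-220071) + a(-570)/z(-357) = 240120/(-220071) + (8*(-259 + 2*(-570))/(-8 + 9*(-570)))/((√2*√(-357))) = 240120*(-1/220071) + (8*(-259 - 1140)/(-8 - 5130))/((√2*(I*√357))) = -80040/73357 + (8*(-1399)/(-5138))/((I*√714)) = -80040/73357 + (8*(-1/5138)*(-1399))*(-I*√714/714) = -80040/73357 + 5596*(-I*√714/714)/2569 = -80040/73357 - 2798*I*√714/917133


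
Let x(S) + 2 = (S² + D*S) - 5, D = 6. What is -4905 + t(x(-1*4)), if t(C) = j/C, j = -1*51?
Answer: -24508/5 ≈ -4901.6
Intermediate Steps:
j = -51
x(S) = -7 + S² + 6*S (x(S) = -2 + ((S² + 6*S) - 5) = -2 + (-5 + S² + 6*S) = -7 + S² + 6*S)
t(C) = -51/C
-4905 + t(x(-1*4)) = -4905 - 51/(-7 + (-1*4)² + 6*(-1*4)) = -4905 - 51/(-7 + (-4)² + 6*(-4)) = -4905 - 51/(-7 + 16 - 24) = -4905 - 51/(-15) = -4905 - 51*(-1/15) = -4905 + 17/5 = -24508/5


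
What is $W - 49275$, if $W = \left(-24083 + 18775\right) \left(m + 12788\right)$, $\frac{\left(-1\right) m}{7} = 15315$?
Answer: $501116161$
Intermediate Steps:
$m = -107205$ ($m = \left(-7\right) 15315 = -107205$)
$W = 501165436$ ($W = \left(-24083 + 18775\right) \left(-107205 + 12788\right) = \left(-5308\right) \left(-94417\right) = 501165436$)
$W - 49275 = 501165436 - 49275 = 501116161$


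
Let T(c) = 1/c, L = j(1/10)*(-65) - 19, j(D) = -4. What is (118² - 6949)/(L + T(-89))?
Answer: 620775/21448 ≈ 28.943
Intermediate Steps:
L = 241 (L = -4*(-65) - 19 = 260 - 19 = 241)
(118² - 6949)/(L + T(-89)) = (118² - 6949)/(241 + 1/(-89)) = (13924 - 6949)/(241 - 1/89) = 6975/(21448/89) = 6975*(89/21448) = 620775/21448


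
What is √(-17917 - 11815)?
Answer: 2*I*√7433 ≈ 172.43*I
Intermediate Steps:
√(-17917 - 11815) = √(-29732) = 2*I*√7433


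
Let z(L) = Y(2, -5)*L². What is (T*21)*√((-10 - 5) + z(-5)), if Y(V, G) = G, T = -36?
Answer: -1512*I*√35 ≈ -8945.1*I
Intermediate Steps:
z(L) = -5*L²
(T*21)*√((-10 - 5) + z(-5)) = (-36*21)*√((-10 - 5) - 5*(-5)²) = -756*√(-15 - 5*25) = -756*√(-15 - 125) = -1512*I*√35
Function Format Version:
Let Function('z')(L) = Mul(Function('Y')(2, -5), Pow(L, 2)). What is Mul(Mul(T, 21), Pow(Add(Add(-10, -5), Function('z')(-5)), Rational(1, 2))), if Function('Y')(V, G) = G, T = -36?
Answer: Mul(-1512, I, Pow(35, Rational(1, 2))) ≈ Mul(-8945.1, I)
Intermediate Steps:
Function('z')(L) = Mul(-5, Pow(L, 2))
Mul(Mul(T, 21), Pow(Add(Add(-10, -5), Function('z')(-5)), Rational(1, 2))) = Mul(Mul(-36, 21), Pow(Add(Add(-10, -5), Mul(-5, Pow(-5, 2))), Rational(1, 2))) = Mul(-756, Pow(Add(-15, Mul(-5, 25)), Rational(1, 2))) = Mul(-756, Pow(Add(-15, -125), Rational(1, 2))) = Mul(-756, Pow(-140, Rational(1, 2))) = Mul(-756, Mul(2, I, Pow(35, Rational(1, 2)))) = Mul(-1512, I, Pow(35, Rational(1, 2)))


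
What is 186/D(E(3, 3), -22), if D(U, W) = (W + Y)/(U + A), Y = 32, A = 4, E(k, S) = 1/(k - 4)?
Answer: 279/5 ≈ 55.800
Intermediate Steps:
E(k, S) = 1/(-4 + k)
D(U, W) = (32 + W)/(4 + U) (D(U, W) = (W + 32)/(U + 4) = (32 + W)/(4 + U))
186/D(E(3, 3), -22) = 186/(((32 - 22)/(4 + 1/(-4 + 3)))) = 186/((10/(4 + 1/(-1)))) = 186/((10/(4 - 1))) = 186/((10/3)) = 186/(((1/3)*10)) = 186/(10/3) = 186*(3/10) = 279/5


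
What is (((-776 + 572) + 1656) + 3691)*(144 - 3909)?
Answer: -19363395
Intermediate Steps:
(((-776 + 572) + 1656) + 3691)*(144 - 3909) = ((-204 + 1656) + 3691)*(-3765) = (1452 + 3691)*(-3765) = 5143*(-3765) = -19363395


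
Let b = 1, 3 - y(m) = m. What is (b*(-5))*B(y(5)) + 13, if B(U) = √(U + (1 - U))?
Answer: 8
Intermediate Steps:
y(m) = 3 - m
B(U) = 1 (B(U) = √1 = 1)
(b*(-5))*B(y(5)) + 13 = (1*(-5))*1 + 13 = -5*1 + 13 = -5 + 13 = 8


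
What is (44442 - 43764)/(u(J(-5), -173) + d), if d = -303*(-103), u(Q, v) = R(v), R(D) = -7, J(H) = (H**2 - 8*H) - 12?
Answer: 339/15601 ≈ 0.021729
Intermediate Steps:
J(H) = -12 + H**2 - 8*H
u(Q, v) = -7
d = 31209
(44442 - 43764)/(u(J(-5), -173) + d) = (44442 - 43764)/(-7 + 31209) = 678/31202 = 678*(1/31202) = 339/15601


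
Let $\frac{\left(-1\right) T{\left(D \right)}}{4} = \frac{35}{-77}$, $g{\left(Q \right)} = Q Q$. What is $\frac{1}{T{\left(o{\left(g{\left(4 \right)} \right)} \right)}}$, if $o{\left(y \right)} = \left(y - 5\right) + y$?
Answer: $\frac{11}{20} \approx 0.55$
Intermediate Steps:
$g{\left(Q \right)} = Q^{2}$
$o{\left(y \right)} = -5 + 2 y$ ($o{\left(y \right)} = \left(-5 + y\right) + y = -5 + 2 y$)
$T{\left(D \right)} = \frac{20}{11}$ ($T{\left(D \right)} = - 4 \frac{35}{-77} = - 4 \cdot 35 \left(- \frac{1}{77}\right) = \left(-4\right) \left(- \frac{5}{11}\right) = \frac{20}{11}$)
$\frac{1}{T{\left(o{\left(g{\left(4 \right)} \right)} \right)}} = \frac{1}{\frac{20}{11}} = \frac{11}{20}$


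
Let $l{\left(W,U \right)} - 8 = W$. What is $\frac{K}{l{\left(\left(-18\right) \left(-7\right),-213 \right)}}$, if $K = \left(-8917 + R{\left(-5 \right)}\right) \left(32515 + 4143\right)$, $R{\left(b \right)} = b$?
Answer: $- \frac{163531338}{67} \approx -2.4408 \cdot 10^{6}$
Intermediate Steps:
$l{\left(W,U \right)} = 8 + W$
$K = -327062676$ ($K = \left(-8917 - 5\right) \left(32515 + 4143\right) = \left(-8922\right) 36658 = -327062676$)
$\frac{K}{l{\left(\left(-18\right) \left(-7\right),-213 \right)}} = - \frac{327062676}{8 - -126} = - \frac{327062676}{8 + 126} = - \frac{327062676}{134} = \left(-327062676\right) \frac{1}{134} = - \frac{163531338}{67}$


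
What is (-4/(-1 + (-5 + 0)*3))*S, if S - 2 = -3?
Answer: -1/4 ≈ -0.25000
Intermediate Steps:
S = -1 (S = 2 - 3 = -1)
(-4/(-1 + (-5 + 0)*3))*S = (-4/(-1 + (-5 + 0)*3))*(-1) = (-4/(-1 - 5*3))*(-1) = (-4/(-1 - 15))*(-1) = (-4/(-16))*(-1) = -1/16*(-4)*(-1) = (1/4)*(-1) = -1/4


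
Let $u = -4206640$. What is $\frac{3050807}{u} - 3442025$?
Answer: $- \frac{14479363096807}{4206640} \approx -3.442 \cdot 10^{6}$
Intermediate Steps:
$\frac{3050807}{u} - 3442025 = \frac{3050807}{-4206640} - 3442025 = 3050807 \left(- \frac{1}{4206640}\right) - 3442025 = - \frac{3050807}{4206640} - 3442025 = - \frac{14479363096807}{4206640}$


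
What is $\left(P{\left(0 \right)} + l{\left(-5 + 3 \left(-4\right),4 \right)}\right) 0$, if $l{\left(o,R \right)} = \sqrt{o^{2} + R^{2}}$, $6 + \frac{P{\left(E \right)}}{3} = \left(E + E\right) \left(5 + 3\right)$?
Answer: $0$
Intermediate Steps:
$P{\left(E \right)} = -18 + 48 E$ ($P{\left(E \right)} = -18 + 3 \left(E + E\right) \left(5 + 3\right) = -18 + 3 \cdot 2 E 8 = -18 + 3 \cdot 16 E = -18 + 48 E$)
$l{\left(o,R \right)} = \sqrt{R^{2} + o^{2}}$
$\left(P{\left(0 \right)} + l{\left(-5 + 3 \left(-4\right),4 \right)}\right) 0 = \left(\left(-18 + 48 \cdot 0\right) + \sqrt{4^{2} + \left(-5 + 3 \left(-4\right)\right)^{2}}\right) 0 = \left(\left(-18 + 0\right) + \sqrt{16 + \left(-5 - 12\right)^{2}}\right) 0 = \left(-18 + \sqrt{16 + \left(-17\right)^{2}}\right) 0 = \left(-18 + \sqrt{16 + 289}\right) 0 = \left(-18 + \sqrt{305}\right) 0 = 0$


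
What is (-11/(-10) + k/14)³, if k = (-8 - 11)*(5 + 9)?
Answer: -5735339/1000 ≈ -5735.3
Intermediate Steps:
k = -266 (k = -19*14 = -266)
(-11/(-10) + k/14)³ = (-11/(-10) - 266/14)³ = (-11*(-⅒) - 266*1/14)³ = (11/10 - 19)³ = (-179/10)³ = -5735339/1000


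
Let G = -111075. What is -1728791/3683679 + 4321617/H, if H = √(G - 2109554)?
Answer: -1728791/3683679 - 4321617*I*√2220629/2220629 ≈ -0.46931 - 2900.1*I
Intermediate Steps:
H = I*√2220629 (H = √(-111075 - 2109554) = √(-2220629) = I*√2220629 ≈ 1490.2*I)
-1728791/3683679 + 4321617/H = -1728791/3683679 + 4321617/((I*√2220629)) = -1728791*1/3683679 + 4321617*(-I*√2220629/2220629) = -1728791/3683679 - 4321617*I*√2220629/2220629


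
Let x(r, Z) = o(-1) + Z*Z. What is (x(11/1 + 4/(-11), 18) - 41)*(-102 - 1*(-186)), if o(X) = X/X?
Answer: 23856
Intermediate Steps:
o(X) = 1
x(r, Z) = 1 + Z² (x(r, Z) = 1 + Z*Z = 1 + Z²)
(x(11/1 + 4/(-11), 18) - 41)*(-102 - 1*(-186)) = ((1 + 18²) - 41)*(-102 - 1*(-186)) = ((1 + 324) - 41)*(-102 + 186) = (325 - 41)*84 = 284*84 = 23856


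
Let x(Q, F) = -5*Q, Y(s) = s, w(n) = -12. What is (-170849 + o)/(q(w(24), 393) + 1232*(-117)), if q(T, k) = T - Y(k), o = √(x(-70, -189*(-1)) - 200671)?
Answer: 170849/144549 - I*√200321/144549 ≈ 1.1819 - 0.0030963*I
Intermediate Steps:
o = I*√200321 (o = √(-5*(-70) - 200671) = √(350 - 200671) = √(-200321) = I*√200321 ≈ 447.57*I)
q(T, k) = T - k
(-170849 + o)/(q(w(24), 393) + 1232*(-117)) = (-170849 + I*√200321)/((-12 - 1*393) + 1232*(-117)) = (-170849 + I*√200321)/((-12 - 393) - 144144) = (-170849 + I*√200321)/(-405 - 144144) = (-170849 + I*√200321)/(-144549) = (-170849 + I*√200321)*(-1/144549) = 170849/144549 - I*√200321/144549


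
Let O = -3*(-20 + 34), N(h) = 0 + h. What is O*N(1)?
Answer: -42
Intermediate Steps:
N(h) = h
O = -42 (O = -3*14 = -42)
O*N(1) = -42*1 = -42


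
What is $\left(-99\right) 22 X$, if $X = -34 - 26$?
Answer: $130680$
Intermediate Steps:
$X = -60$ ($X = -34 - 26 = -60$)
$\left(-99\right) 22 X = \left(-99\right) 22 \left(-60\right) = \left(-2178\right) \left(-60\right) = 130680$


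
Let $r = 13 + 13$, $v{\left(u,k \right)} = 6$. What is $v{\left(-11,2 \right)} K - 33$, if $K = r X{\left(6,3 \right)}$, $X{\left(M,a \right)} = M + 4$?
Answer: $1527$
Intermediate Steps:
$X{\left(M,a \right)} = 4 + M$
$r = 26$
$K = 260$ ($K = 26 \left(4 + 6\right) = 26 \cdot 10 = 260$)
$v{\left(-11,2 \right)} K - 33 = 6 \cdot 260 - 33 = 1560 - 33 = 1527$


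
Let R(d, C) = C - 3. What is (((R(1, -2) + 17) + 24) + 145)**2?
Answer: 32761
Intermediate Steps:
R(d, C) = -3 + C
(((R(1, -2) + 17) + 24) + 145)**2 = ((((-3 - 2) + 17) + 24) + 145)**2 = (((-5 + 17) + 24) + 145)**2 = ((12 + 24) + 145)**2 = (36 + 145)**2 = 181**2 = 32761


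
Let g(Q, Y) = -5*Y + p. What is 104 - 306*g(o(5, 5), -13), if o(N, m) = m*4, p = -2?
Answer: -19174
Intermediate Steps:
o(N, m) = 4*m
g(Q, Y) = -2 - 5*Y (g(Q, Y) = -5*Y - 2 = -2 - 5*Y)
104 - 306*g(o(5, 5), -13) = 104 - 306*(-2 - 5*(-13)) = 104 - 306*(-2 + 65) = 104 - 306*63 = 104 - 19278 = -19174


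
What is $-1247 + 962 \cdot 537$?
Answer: $515347$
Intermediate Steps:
$-1247 + 962 \cdot 537 = -1247 + 516594 = 515347$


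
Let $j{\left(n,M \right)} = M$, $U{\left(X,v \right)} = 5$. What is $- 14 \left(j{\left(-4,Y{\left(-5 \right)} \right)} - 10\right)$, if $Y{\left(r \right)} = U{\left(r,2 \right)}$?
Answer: $70$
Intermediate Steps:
$Y{\left(r \right)} = 5$
$- 14 \left(j{\left(-4,Y{\left(-5 \right)} \right)} - 10\right) = - 14 \left(5 - 10\right) = \left(-14\right) \left(-5\right) = 70$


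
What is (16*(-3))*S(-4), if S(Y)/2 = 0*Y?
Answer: 0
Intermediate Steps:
S(Y) = 0 (S(Y) = 2*(0*Y) = 2*0 = 0)
(16*(-3))*S(-4) = (16*(-3))*0 = -48*0 = 0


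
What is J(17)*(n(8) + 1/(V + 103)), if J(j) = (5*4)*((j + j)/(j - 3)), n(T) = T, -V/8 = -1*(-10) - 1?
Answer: 84660/217 ≈ 390.14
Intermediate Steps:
V = -72 (V = -8*(-1*(-10) - 1) = -8*(10 - 1) = -8*9 = -72)
J(j) = 40*j/(-3 + j) (J(j) = 20*((2*j)/(-3 + j)) = 20*(2*j/(-3 + j)) = 40*j/(-3 + j))
J(17)*(n(8) + 1/(V + 103)) = (40*17/(-3 + 17))*(8 + 1/(-72 + 103)) = (40*17/14)*(8 + 1/31) = (40*17*(1/14))*(8 + 1/31) = (340/7)*(249/31) = 84660/217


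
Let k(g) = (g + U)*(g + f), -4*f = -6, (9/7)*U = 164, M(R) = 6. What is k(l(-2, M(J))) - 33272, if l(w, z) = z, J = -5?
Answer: -96811/3 ≈ -32270.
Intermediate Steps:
U = 1148/9 (U = (7/9)*164 = 1148/9 ≈ 127.56)
f = 3/2 (f = -1/4*(-6) = 3/2 ≈ 1.5000)
k(g) = (3/2 + g)*(1148/9 + g) (k(g) = (g + 1148/9)*(g + 3/2) = (1148/9 + g)*(3/2 + g) = (3/2 + g)*(1148/9 + g))
k(l(-2, M(J))) - 33272 = (574/3 + 6**2 + (2323/18)*6) - 33272 = (574/3 + 36 + 2323/3) - 33272 = 3005/3 - 33272 = -96811/3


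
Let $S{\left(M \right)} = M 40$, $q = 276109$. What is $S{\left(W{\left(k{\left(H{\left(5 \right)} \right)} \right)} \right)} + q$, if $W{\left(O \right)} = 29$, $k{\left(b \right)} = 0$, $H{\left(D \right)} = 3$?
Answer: $277269$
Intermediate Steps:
$S{\left(M \right)} = 40 M$
$S{\left(W{\left(k{\left(H{\left(5 \right)} \right)} \right)} \right)} + q = 40 \cdot 29 + 276109 = 1160 + 276109 = 277269$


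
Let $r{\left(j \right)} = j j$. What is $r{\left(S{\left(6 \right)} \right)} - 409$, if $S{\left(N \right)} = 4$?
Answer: $-393$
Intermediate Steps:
$r{\left(j \right)} = j^{2}$
$r{\left(S{\left(6 \right)} \right)} - 409 = 4^{2} - 409 = 16 - 409 = -393$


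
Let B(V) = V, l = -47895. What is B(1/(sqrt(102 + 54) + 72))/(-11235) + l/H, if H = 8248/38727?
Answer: -2910515242999571/12942390440 + sqrt(39)/28244790 ≈ -2.2488e+5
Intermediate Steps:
H = 8248/38727 (H = 8248*(1/38727) = 8248/38727 ≈ 0.21298)
B(1/(sqrt(102 + 54) + 72))/(-11235) + l/H = 1/((sqrt(102 + 54) + 72)*(-11235)) - 47895/8248/38727 = -1/11235/(sqrt(156) + 72) - 47895*38727/8248 = -1/11235/(2*sqrt(39) + 72) - 1854829665/8248 = -1/11235/(72 + 2*sqrt(39)) - 1854829665/8248 = -1/(11235*(72 + 2*sqrt(39))) - 1854829665/8248 = -1854829665/8248 - 1/(11235*(72 + 2*sqrt(39)))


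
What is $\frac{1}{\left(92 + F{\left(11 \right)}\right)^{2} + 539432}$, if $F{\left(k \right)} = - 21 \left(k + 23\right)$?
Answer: $\frac{1}{926316} \approx 1.0795 \cdot 10^{-6}$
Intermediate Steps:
$F{\left(k \right)} = -483 - 21 k$ ($F{\left(k \right)} = - 21 \left(23 + k\right) = -483 - 21 k$)
$\frac{1}{\left(92 + F{\left(11 \right)}\right)^{2} + 539432} = \frac{1}{\left(92 - 714\right)^{2} + 539432} = \frac{1}{\left(-622\right)^{2} + 539432} = \frac{1}{386884 + 539432} = \frac{1}{926316}$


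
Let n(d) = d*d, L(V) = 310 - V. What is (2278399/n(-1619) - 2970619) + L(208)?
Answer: -7786201031838/2621161 ≈ -2.9705e+6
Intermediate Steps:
n(d) = d²
(2278399/n(-1619) - 2970619) + L(208) = (2278399/((-1619)²) - 2970619) + (310 - 1*208) = (2278399/2621161 - 2970619) + (310 - 208) = (2278399*(1/2621161) - 2970619) + 102 = (2278399/2621161 - 2970619) + 102 = -7786468390260/2621161 + 102 = -7786201031838/2621161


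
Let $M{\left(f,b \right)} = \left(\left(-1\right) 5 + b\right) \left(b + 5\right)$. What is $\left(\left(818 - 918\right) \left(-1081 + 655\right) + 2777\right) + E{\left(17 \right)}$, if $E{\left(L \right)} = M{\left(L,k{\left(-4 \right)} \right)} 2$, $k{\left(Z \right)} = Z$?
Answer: $45359$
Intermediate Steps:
$M{\left(f,b \right)} = \left(-5 + b\right) \left(5 + b\right)$
$E{\left(L \right)} = -18$ ($E{\left(L \right)} = \left(-25 + \left(-4\right)^{2}\right) 2 = \left(-25 + 16\right) 2 = \left(-9\right) 2 = -18$)
$\left(\left(818 - 918\right) \left(-1081 + 655\right) + 2777\right) + E{\left(17 \right)} = \left(\left(818 - 918\right) \left(-1081 + 655\right) + 2777\right) - 18 = \left(\left(-100\right) \left(-426\right) + 2777\right) - 18 = \left(42600 + 2777\right) - 18 = 45377 - 18 = 45359$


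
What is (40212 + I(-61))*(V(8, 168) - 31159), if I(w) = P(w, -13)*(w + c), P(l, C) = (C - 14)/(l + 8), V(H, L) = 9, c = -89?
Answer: -66261843900/53 ≈ -1.2502e+9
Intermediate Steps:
P(l, C) = (-14 + C)/(8 + l)
I(w) = -27*(-89 + w)/(8 + w) (I(w) = ((-14 - 13)/(8 + w))*(w - 89) = (-27/(8 + w))*(-89 + w) = -27*(-89 + w)/(8 + w))
(40212 + I(-61))*(V(8, 168) - 31159) = (40212 + 27*(89 - 1*(-61))/(8 - 61))*(9 - 31159) = (40212 + 27*(89 + 61)/(-53))*(-31150) = (40212 + 27*(-1/53)*150)*(-31150) = (40212 - 4050/53)*(-31150) = (2127186/53)*(-31150) = -66261843900/53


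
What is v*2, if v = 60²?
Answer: 7200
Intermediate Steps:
v = 3600
v*2 = 3600*2 = 7200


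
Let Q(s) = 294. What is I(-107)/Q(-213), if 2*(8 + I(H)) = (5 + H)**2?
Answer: 53/3 ≈ 17.667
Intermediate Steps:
I(H) = -8 + (5 + H)**2/2
I(-107)/Q(-213) = (-8 + (5 - 107)**2/2)/294 = (-8 + (1/2)*(-102)**2)*(1/294) = (-8 + (1/2)*10404)*(1/294) = (-8 + 5202)*(1/294) = 5194*(1/294) = 53/3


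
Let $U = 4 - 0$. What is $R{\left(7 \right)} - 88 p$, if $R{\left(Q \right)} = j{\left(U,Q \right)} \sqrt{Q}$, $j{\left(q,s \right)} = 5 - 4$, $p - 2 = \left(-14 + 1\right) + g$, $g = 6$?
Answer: $440 + \sqrt{7} \approx 442.65$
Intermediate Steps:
$U = 4$ ($U = 4 + 0 = 4$)
$p = -5$ ($p = 2 + \left(\left(-14 + 1\right) + 6\right) = 2 + \left(-13 + 6\right) = 2 - 7 = -5$)
$j{\left(q,s \right)} = 1$ ($j{\left(q,s \right)} = 5 - 4 = 1$)
$R{\left(Q \right)} = \sqrt{Q}$ ($R{\left(Q \right)} = 1 \sqrt{Q} = \sqrt{Q}$)
$R{\left(7 \right)} - 88 p = \sqrt{7} - -440 = \sqrt{7} + 440 = 440 + \sqrt{7}$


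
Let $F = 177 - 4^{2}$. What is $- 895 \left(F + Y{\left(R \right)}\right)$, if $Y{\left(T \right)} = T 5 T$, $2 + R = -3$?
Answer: $-255970$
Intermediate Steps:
$R = -5$ ($R = -2 - 3 = -5$)
$F = 161$ ($F = 177 - 16 = 161$)
$Y{\left(T \right)} = 5 T^{2}$ ($Y{\left(T \right)} = 5 T T = 5 T^{2}$)
$- 895 \left(F + Y{\left(R \right)}\right) = - 895 \left(161 + 5 \left(-5\right)^{2}\right) = - 895 \left(161 + 5 \cdot 25\right) = - 895 \left(161 + 125\right) = \left(-895\right) 286 = -255970$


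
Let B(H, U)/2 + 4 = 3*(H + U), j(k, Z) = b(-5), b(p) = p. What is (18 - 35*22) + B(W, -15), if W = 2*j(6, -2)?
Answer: -910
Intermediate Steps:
j(k, Z) = -5
W = -10 (W = 2*(-5) = -10)
B(H, U) = -8 + 6*H + 6*U (B(H, U) = -8 + 2*(3*(H + U)) = -8 + 2*(3*H + 3*U) = -8 + (6*H + 6*U) = -8 + 6*H + 6*U)
(18 - 35*22) + B(W, -15) = (18 - 35*22) + (-8 + 6*(-10) + 6*(-15)) = (18 - 770) + (-8 - 60 - 90) = -752 - 158 = -910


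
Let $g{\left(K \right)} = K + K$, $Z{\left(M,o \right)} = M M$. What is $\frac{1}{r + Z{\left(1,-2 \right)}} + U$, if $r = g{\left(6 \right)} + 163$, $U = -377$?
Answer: $- \frac{66351}{176} \approx -376.99$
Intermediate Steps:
$Z{\left(M,o \right)} = M^{2}$
$g{\left(K \right)} = 2 K$
$r = 175$ ($r = 2 \cdot 6 + 163 = 12 + 163 = 175$)
$\frac{1}{r + Z{\left(1,-2 \right)}} + U = \frac{1}{175 + 1^{2}} - 377 = \frac{1}{175 + 1} - 377 = \frac{1}{176} - 377 = - \frac{66351}{176}$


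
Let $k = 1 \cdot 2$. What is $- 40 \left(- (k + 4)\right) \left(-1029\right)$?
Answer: $-246960$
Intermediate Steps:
$k = 2$
$- 40 \left(- (k + 4)\right) \left(-1029\right) = - 40 \left(- (2 + 4)\right) \left(-1029\right) = - 40 \left(\left(-1\right) 6\right) \left(-1029\right) = \left(-40\right) \left(-6\right) \left(-1029\right) = 240 \left(-1029\right) = -246960$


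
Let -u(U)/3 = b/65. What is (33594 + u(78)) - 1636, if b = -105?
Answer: 415517/13 ≈ 31963.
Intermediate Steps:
u(U) = 63/13 (u(U) = -(-315)/65 = -3*(-21/13) = 63/13)
(33594 + u(78)) - 1636 = (33594 + 63/13) - 1636 = 436785/13 - 1636 = 415517/13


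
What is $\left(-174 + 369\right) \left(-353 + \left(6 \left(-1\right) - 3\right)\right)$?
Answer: $-70590$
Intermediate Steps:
$\left(-174 + 369\right) \left(-353 + \left(6 \left(-1\right) - 3\right)\right) = 195 \left(-353 - 9\right) = 195 \left(-362\right) = -70590$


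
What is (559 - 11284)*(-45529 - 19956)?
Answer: 702326625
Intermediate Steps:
(559 - 11284)*(-45529 - 19956) = -10725*(-65485) = 702326625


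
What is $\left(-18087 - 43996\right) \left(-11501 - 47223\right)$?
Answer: $3645762092$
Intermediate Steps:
$\left(-18087 - 43996\right) \left(-11501 - 47223\right) = \left(-62083\right) \left(-58724\right) = 3645762092$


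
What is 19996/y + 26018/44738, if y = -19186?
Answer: -98849925/214585817 ≈ -0.46065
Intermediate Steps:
19996/y + 26018/44738 = 19996/(-19186) + 26018/44738 = 19996*(-1/19186) + 26018*(1/44738) = -9998/9593 + 13009/22369 = -98849925/214585817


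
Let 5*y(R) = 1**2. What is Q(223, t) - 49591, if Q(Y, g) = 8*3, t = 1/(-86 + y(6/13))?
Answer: -49567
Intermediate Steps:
y(R) = 1/5 (y(R) = (1/5)*1**2 = (1/5)*1 = 1/5)
t = -5/429 (t = 1/(-86 + 1/5) = 1/(-429/5) = -5/429 ≈ -0.011655)
Q(Y, g) = 24
Q(223, t) - 49591 = 24 - 49591 = -49567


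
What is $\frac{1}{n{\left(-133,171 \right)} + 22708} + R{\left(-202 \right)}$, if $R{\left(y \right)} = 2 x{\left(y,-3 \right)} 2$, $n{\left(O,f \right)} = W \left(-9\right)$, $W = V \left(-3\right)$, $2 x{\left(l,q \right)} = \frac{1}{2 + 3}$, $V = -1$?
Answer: $\frac{45367}{113405} \approx 0.40004$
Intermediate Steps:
$x{\left(l,q \right)} = \frac{1}{10}$ ($x{\left(l,q \right)} = \frac{1}{2 \left(2 + 3\right)} = \frac{1}{2 \cdot 5} = \frac{1}{2} \cdot \frac{1}{5} = \frac{1}{10}$)
$W = 3$ ($W = \left(-1\right) \left(-3\right) = 3$)
$n{\left(O,f \right)} = -27$ ($n{\left(O,f \right)} = 3 \left(-9\right) = -27$)
$R{\left(y \right)} = \frac{2}{5}$ ($R{\left(y \right)} = 2 \cdot \frac{1}{10} \cdot 2 = \frac{1}{5} \cdot 2 = \frac{2}{5}$)
$\frac{1}{n{\left(-133,171 \right)} + 22708} + R{\left(-202 \right)} = \frac{1}{-27 + 22708} + \frac{2}{5} = \frac{1}{22681} + \frac{2}{5} = \frac{45367}{113405}$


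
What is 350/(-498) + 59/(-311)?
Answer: -69116/77439 ≈ -0.89252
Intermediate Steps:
350/(-498) + 59/(-311) = 350*(-1/498) + 59*(-1/311) = -175/249 - 59/311 = -69116/77439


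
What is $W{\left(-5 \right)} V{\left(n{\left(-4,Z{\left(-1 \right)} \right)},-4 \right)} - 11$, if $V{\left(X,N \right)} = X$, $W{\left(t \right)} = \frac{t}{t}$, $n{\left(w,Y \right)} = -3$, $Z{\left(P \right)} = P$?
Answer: $-14$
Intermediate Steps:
$W{\left(t \right)} = 1$
$W{\left(-5 \right)} V{\left(n{\left(-4,Z{\left(-1 \right)} \right)},-4 \right)} - 11 = 1 \left(-3\right) - 11 = -3 - 11 = -14$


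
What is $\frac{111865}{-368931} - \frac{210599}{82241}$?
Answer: $- \frac{86896389134}{30341254371} \approx -2.864$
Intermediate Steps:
$\frac{111865}{-368931} - \frac{210599}{82241} = 111865 \left(- \frac{1}{368931}\right) - \frac{210599}{82241} = - \frac{111865}{368931} - \frac{210599}{82241} = - \frac{86896389134}{30341254371}$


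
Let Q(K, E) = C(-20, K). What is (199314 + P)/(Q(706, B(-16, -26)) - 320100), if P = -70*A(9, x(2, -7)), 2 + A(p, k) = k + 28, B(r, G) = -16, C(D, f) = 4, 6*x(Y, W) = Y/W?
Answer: -148123/240072 ≈ -0.61699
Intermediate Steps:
x(Y, W) = Y/(6*W) (x(Y, W) = (Y/W)/6 = Y/(6*W))
A(p, k) = 26 + k (A(p, k) = -2 + (k + 28) = -2 + (28 + k) = 26 + k)
Q(K, E) = 4
P = -5450/3 (P = -70*(26 + (1/6)*2/(-7)) = -70*(26 + (1/6)*2*(-1/7)) = -70*(26 - 1/21) = -70*545/21 = -5450/3 ≈ -1816.7)
(199314 + P)/(Q(706, B(-16, -26)) - 320100) = (199314 - 5450/3)/(4 - 320100) = (592492/3)/(-320096) = (592492/3)*(-1/320096) = -148123/240072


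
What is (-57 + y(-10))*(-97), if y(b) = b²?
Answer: -4171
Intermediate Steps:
(-57 + y(-10))*(-97) = (-57 + (-10)²)*(-97) = (-57 + 100)*(-97) = 43*(-97) = -4171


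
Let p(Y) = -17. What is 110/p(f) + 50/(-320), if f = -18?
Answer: -3605/544 ≈ -6.6268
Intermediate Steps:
110/p(f) + 50/(-320) = 110/(-17) + 50/(-320) = 110*(-1/17) + 50*(-1/320) = -110/17 - 5/32 = -3605/544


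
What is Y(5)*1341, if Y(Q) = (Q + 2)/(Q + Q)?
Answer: 9387/10 ≈ 938.70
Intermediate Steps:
Y(Q) = (2 + Q)/(2*Q) (Y(Q) = (2 + Q)/((2*Q)) = (2 + Q)*(1/(2*Q)) = (2 + Q)/(2*Q))
Y(5)*1341 = ((1/2)*(2 + 5)/5)*1341 = ((1/2)*(1/5)*7)*1341 = (7/10)*1341 = 9387/10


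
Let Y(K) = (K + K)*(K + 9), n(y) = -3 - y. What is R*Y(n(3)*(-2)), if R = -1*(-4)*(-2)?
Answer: -4032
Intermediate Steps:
R = -8 (R = 4*(-2) = -8)
Y(K) = 2*K*(9 + K) (Y(K) = (2*K)*(9 + K) = 2*K*(9 + K))
R*Y(n(3)*(-2)) = -16*(-3 - 1*3)*(-2)*(9 + (-3 - 1*3)*(-2)) = -16*(-3 - 3)*(-2)*(9 + (-3 - 3)*(-2)) = -16*(-6*(-2))*(9 - 6*(-2)) = -16*12*(9 + 12) = -16*12*21 = -8*504 = -4032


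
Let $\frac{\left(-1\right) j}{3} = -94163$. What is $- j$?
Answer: $-282489$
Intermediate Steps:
$j = 282489$ ($j = \left(-3\right) \left(-94163\right) = 282489$)
$- j = \left(-1\right) 282489 = -282489$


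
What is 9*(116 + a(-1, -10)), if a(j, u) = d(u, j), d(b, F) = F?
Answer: 1035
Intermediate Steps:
a(j, u) = j
9*(116 + a(-1, -10)) = 9*(116 - 1) = 9*115 = 1035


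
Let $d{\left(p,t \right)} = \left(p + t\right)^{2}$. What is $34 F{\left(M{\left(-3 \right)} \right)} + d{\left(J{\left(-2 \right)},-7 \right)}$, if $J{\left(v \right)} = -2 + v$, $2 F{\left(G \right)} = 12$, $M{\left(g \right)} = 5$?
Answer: $325$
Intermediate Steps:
$F{\left(G \right)} = 6$ ($F{\left(G \right)} = \frac{1}{2} \cdot 12 = 6$)
$34 F{\left(M{\left(-3 \right)} \right)} + d{\left(J{\left(-2 \right)},-7 \right)} = 34 \cdot 6 + \left(\left(-2 - 2\right) - 7\right)^{2} = 204 + \left(-4 - 7\right)^{2} = 204 + \left(-11\right)^{2} = 204 + 121 = 325$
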